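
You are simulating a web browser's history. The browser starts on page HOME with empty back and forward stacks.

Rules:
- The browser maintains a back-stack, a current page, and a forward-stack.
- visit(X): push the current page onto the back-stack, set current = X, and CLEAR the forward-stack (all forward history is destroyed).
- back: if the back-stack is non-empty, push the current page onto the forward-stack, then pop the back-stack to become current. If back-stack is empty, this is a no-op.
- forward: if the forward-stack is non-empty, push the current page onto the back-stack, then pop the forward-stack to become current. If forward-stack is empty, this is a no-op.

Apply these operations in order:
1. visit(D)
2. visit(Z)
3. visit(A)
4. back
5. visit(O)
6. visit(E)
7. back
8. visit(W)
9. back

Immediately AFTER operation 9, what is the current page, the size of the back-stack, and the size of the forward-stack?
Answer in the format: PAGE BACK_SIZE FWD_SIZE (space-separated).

After 1 (visit(D)): cur=D back=1 fwd=0
After 2 (visit(Z)): cur=Z back=2 fwd=0
After 3 (visit(A)): cur=A back=3 fwd=0
After 4 (back): cur=Z back=2 fwd=1
After 5 (visit(O)): cur=O back=3 fwd=0
After 6 (visit(E)): cur=E back=4 fwd=0
After 7 (back): cur=O back=3 fwd=1
After 8 (visit(W)): cur=W back=4 fwd=0
After 9 (back): cur=O back=3 fwd=1

O 3 1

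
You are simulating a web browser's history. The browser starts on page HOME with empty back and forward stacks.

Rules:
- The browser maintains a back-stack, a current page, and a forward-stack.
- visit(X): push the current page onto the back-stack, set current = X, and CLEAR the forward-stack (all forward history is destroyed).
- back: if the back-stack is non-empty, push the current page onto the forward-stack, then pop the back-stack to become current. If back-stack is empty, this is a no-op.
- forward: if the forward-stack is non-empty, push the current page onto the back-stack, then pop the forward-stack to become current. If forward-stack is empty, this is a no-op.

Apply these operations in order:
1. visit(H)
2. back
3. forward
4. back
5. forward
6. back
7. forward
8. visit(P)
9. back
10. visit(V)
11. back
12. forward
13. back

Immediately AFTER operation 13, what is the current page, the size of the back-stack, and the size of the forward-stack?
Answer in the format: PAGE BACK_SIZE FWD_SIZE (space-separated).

After 1 (visit(H)): cur=H back=1 fwd=0
After 2 (back): cur=HOME back=0 fwd=1
After 3 (forward): cur=H back=1 fwd=0
After 4 (back): cur=HOME back=0 fwd=1
After 5 (forward): cur=H back=1 fwd=0
After 6 (back): cur=HOME back=0 fwd=1
After 7 (forward): cur=H back=1 fwd=0
After 8 (visit(P)): cur=P back=2 fwd=0
After 9 (back): cur=H back=1 fwd=1
After 10 (visit(V)): cur=V back=2 fwd=0
After 11 (back): cur=H back=1 fwd=1
After 12 (forward): cur=V back=2 fwd=0
After 13 (back): cur=H back=1 fwd=1

H 1 1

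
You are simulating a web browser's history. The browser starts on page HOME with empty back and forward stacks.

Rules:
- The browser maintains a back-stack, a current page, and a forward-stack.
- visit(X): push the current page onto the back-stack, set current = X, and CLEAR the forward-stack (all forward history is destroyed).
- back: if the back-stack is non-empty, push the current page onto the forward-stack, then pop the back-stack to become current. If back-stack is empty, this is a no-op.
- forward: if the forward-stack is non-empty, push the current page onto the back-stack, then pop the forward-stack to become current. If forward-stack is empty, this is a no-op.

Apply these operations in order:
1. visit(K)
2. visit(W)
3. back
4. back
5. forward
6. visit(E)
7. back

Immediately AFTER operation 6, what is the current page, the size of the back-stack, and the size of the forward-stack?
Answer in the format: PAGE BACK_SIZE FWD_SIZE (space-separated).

After 1 (visit(K)): cur=K back=1 fwd=0
After 2 (visit(W)): cur=W back=2 fwd=0
After 3 (back): cur=K back=1 fwd=1
After 4 (back): cur=HOME back=0 fwd=2
After 5 (forward): cur=K back=1 fwd=1
After 6 (visit(E)): cur=E back=2 fwd=0

E 2 0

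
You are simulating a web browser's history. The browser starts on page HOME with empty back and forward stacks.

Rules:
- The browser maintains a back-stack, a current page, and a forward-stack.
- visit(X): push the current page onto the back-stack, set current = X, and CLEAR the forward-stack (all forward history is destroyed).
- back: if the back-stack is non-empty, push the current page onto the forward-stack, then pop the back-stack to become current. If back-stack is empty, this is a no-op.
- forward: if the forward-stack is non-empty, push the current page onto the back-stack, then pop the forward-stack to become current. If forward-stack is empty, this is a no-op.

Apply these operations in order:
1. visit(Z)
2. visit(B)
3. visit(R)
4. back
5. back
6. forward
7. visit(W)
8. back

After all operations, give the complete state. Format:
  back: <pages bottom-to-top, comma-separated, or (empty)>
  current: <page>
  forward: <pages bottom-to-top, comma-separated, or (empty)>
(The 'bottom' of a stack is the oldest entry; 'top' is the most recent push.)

Answer: back: HOME,Z
current: B
forward: W

Derivation:
After 1 (visit(Z)): cur=Z back=1 fwd=0
After 2 (visit(B)): cur=B back=2 fwd=0
After 3 (visit(R)): cur=R back=3 fwd=0
After 4 (back): cur=B back=2 fwd=1
After 5 (back): cur=Z back=1 fwd=2
After 6 (forward): cur=B back=2 fwd=1
After 7 (visit(W)): cur=W back=3 fwd=0
After 8 (back): cur=B back=2 fwd=1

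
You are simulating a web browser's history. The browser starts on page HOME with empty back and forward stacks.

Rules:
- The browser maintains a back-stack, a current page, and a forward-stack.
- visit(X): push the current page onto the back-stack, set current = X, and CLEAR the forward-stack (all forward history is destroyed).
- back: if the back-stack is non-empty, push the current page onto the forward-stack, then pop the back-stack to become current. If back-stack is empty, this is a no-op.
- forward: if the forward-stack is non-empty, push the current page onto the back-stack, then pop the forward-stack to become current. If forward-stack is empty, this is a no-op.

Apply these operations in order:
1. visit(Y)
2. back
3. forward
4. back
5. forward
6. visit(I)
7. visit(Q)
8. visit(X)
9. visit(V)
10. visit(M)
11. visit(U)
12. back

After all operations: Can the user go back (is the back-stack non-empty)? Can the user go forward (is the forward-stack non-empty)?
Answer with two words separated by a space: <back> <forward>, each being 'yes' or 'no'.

After 1 (visit(Y)): cur=Y back=1 fwd=0
After 2 (back): cur=HOME back=0 fwd=1
After 3 (forward): cur=Y back=1 fwd=0
After 4 (back): cur=HOME back=0 fwd=1
After 5 (forward): cur=Y back=1 fwd=0
After 6 (visit(I)): cur=I back=2 fwd=0
After 7 (visit(Q)): cur=Q back=3 fwd=0
After 8 (visit(X)): cur=X back=4 fwd=0
After 9 (visit(V)): cur=V back=5 fwd=0
After 10 (visit(M)): cur=M back=6 fwd=0
After 11 (visit(U)): cur=U back=7 fwd=0
After 12 (back): cur=M back=6 fwd=1

Answer: yes yes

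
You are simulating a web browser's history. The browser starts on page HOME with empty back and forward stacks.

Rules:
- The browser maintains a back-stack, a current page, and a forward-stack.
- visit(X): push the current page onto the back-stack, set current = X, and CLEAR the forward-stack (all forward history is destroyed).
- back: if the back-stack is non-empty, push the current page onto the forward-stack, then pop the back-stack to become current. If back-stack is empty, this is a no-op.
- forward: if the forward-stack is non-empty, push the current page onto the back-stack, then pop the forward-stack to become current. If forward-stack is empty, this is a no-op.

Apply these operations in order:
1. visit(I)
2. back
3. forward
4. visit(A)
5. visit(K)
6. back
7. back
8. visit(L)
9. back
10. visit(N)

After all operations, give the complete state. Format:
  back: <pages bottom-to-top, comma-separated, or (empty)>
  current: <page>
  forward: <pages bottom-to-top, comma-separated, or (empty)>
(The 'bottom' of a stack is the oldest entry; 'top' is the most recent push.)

After 1 (visit(I)): cur=I back=1 fwd=0
After 2 (back): cur=HOME back=0 fwd=1
After 3 (forward): cur=I back=1 fwd=0
After 4 (visit(A)): cur=A back=2 fwd=0
After 5 (visit(K)): cur=K back=3 fwd=0
After 6 (back): cur=A back=2 fwd=1
After 7 (back): cur=I back=1 fwd=2
After 8 (visit(L)): cur=L back=2 fwd=0
After 9 (back): cur=I back=1 fwd=1
After 10 (visit(N)): cur=N back=2 fwd=0

Answer: back: HOME,I
current: N
forward: (empty)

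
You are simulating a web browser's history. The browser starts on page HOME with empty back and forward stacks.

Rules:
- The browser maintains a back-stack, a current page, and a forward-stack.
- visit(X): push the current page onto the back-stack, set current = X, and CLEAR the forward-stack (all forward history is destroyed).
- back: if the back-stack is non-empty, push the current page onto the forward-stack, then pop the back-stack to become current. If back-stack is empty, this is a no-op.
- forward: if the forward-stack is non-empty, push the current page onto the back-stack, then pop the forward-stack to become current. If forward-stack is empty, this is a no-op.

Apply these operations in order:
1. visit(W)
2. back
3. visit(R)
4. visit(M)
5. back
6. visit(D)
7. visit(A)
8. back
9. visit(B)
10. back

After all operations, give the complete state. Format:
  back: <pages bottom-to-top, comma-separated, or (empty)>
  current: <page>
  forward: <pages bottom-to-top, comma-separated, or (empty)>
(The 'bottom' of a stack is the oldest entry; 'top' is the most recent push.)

After 1 (visit(W)): cur=W back=1 fwd=0
After 2 (back): cur=HOME back=0 fwd=1
After 3 (visit(R)): cur=R back=1 fwd=0
After 4 (visit(M)): cur=M back=2 fwd=0
After 5 (back): cur=R back=1 fwd=1
After 6 (visit(D)): cur=D back=2 fwd=0
After 7 (visit(A)): cur=A back=3 fwd=0
After 8 (back): cur=D back=2 fwd=1
After 9 (visit(B)): cur=B back=3 fwd=0
After 10 (back): cur=D back=2 fwd=1

Answer: back: HOME,R
current: D
forward: B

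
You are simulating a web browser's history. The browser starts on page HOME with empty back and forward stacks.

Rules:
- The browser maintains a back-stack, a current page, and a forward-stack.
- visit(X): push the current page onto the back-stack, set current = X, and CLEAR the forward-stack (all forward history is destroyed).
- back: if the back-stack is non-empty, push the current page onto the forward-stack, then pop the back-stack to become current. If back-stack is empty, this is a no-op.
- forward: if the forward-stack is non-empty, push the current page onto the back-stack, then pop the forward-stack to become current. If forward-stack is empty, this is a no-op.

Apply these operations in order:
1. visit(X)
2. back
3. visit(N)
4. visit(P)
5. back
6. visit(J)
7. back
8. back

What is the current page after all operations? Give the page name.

Answer: HOME

Derivation:
After 1 (visit(X)): cur=X back=1 fwd=0
After 2 (back): cur=HOME back=0 fwd=1
After 3 (visit(N)): cur=N back=1 fwd=0
After 4 (visit(P)): cur=P back=2 fwd=0
After 5 (back): cur=N back=1 fwd=1
After 6 (visit(J)): cur=J back=2 fwd=0
After 7 (back): cur=N back=1 fwd=1
After 8 (back): cur=HOME back=0 fwd=2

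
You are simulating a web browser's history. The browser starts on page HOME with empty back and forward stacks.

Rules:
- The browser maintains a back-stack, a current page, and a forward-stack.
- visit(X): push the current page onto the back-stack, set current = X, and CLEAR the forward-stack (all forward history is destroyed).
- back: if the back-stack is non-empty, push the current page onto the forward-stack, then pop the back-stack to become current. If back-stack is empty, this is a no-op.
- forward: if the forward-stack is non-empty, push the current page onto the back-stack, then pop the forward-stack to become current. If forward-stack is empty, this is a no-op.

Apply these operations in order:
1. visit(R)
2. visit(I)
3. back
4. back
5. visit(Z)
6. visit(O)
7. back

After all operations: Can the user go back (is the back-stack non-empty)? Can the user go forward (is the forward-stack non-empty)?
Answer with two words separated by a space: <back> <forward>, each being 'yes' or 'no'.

After 1 (visit(R)): cur=R back=1 fwd=0
After 2 (visit(I)): cur=I back=2 fwd=0
After 3 (back): cur=R back=1 fwd=1
After 4 (back): cur=HOME back=0 fwd=2
After 5 (visit(Z)): cur=Z back=1 fwd=0
After 6 (visit(O)): cur=O back=2 fwd=0
After 7 (back): cur=Z back=1 fwd=1

Answer: yes yes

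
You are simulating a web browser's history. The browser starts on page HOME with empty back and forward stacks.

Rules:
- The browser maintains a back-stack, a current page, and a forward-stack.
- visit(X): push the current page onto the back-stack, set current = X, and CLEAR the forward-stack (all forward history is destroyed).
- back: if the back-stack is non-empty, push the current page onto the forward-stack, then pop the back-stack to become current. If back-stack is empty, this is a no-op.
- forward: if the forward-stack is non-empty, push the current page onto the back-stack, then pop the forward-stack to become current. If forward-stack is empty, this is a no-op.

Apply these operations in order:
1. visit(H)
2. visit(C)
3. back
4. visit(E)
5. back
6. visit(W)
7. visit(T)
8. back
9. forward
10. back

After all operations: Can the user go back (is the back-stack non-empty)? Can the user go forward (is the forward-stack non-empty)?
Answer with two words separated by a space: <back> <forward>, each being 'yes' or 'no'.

Answer: yes yes

Derivation:
After 1 (visit(H)): cur=H back=1 fwd=0
After 2 (visit(C)): cur=C back=2 fwd=0
After 3 (back): cur=H back=1 fwd=1
After 4 (visit(E)): cur=E back=2 fwd=0
After 5 (back): cur=H back=1 fwd=1
After 6 (visit(W)): cur=W back=2 fwd=0
After 7 (visit(T)): cur=T back=3 fwd=0
After 8 (back): cur=W back=2 fwd=1
After 9 (forward): cur=T back=3 fwd=0
After 10 (back): cur=W back=2 fwd=1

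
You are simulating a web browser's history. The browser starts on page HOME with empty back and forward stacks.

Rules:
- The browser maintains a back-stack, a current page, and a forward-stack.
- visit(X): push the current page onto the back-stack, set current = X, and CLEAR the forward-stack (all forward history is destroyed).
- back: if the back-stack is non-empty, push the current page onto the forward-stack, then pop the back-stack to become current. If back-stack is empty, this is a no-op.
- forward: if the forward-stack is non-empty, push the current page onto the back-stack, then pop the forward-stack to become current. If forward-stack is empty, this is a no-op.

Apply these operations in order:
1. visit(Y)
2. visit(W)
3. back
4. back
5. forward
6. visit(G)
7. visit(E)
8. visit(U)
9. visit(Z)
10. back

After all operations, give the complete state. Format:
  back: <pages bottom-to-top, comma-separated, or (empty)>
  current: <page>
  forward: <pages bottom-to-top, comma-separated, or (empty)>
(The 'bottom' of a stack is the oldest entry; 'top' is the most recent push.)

After 1 (visit(Y)): cur=Y back=1 fwd=0
After 2 (visit(W)): cur=W back=2 fwd=0
After 3 (back): cur=Y back=1 fwd=1
After 4 (back): cur=HOME back=0 fwd=2
After 5 (forward): cur=Y back=1 fwd=1
After 6 (visit(G)): cur=G back=2 fwd=0
After 7 (visit(E)): cur=E back=3 fwd=0
After 8 (visit(U)): cur=U back=4 fwd=0
After 9 (visit(Z)): cur=Z back=5 fwd=0
After 10 (back): cur=U back=4 fwd=1

Answer: back: HOME,Y,G,E
current: U
forward: Z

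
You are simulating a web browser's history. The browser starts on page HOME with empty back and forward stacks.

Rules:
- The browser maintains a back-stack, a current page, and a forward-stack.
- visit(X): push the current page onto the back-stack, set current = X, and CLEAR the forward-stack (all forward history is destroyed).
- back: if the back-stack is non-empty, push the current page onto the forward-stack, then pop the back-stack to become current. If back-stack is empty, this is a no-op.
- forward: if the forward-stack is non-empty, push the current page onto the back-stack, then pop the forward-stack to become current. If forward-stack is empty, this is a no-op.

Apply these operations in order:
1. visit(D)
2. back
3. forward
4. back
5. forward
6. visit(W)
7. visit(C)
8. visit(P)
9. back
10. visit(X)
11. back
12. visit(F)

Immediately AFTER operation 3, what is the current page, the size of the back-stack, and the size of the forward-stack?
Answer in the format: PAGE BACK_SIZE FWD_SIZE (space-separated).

After 1 (visit(D)): cur=D back=1 fwd=0
After 2 (back): cur=HOME back=0 fwd=1
After 3 (forward): cur=D back=1 fwd=0

D 1 0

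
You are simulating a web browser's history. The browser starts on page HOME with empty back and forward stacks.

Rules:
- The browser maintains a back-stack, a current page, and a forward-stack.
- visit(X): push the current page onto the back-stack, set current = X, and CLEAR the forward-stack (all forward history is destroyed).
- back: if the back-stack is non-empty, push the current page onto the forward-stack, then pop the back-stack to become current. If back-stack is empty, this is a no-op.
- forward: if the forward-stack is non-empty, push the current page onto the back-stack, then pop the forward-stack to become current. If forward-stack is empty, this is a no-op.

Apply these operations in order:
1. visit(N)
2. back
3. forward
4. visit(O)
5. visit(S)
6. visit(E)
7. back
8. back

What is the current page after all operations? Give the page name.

After 1 (visit(N)): cur=N back=1 fwd=0
After 2 (back): cur=HOME back=0 fwd=1
After 3 (forward): cur=N back=1 fwd=0
After 4 (visit(O)): cur=O back=2 fwd=0
After 5 (visit(S)): cur=S back=3 fwd=0
After 6 (visit(E)): cur=E back=4 fwd=0
After 7 (back): cur=S back=3 fwd=1
After 8 (back): cur=O back=2 fwd=2

Answer: O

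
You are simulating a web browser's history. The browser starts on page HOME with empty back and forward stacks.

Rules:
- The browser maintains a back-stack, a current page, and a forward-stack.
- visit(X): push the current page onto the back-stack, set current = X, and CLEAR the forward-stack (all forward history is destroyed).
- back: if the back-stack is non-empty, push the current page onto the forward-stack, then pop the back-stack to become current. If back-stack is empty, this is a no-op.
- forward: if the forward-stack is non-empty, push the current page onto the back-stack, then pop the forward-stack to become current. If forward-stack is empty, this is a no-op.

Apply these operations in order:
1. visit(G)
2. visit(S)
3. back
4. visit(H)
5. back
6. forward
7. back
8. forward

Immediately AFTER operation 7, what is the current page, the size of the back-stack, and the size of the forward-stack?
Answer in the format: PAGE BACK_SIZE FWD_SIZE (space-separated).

After 1 (visit(G)): cur=G back=1 fwd=0
After 2 (visit(S)): cur=S back=2 fwd=0
After 3 (back): cur=G back=1 fwd=1
After 4 (visit(H)): cur=H back=2 fwd=0
After 5 (back): cur=G back=1 fwd=1
After 6 (forward): cur=H back=2 fwd=0
After 7 (back): cur=G back=1 fwd=1

G 1 1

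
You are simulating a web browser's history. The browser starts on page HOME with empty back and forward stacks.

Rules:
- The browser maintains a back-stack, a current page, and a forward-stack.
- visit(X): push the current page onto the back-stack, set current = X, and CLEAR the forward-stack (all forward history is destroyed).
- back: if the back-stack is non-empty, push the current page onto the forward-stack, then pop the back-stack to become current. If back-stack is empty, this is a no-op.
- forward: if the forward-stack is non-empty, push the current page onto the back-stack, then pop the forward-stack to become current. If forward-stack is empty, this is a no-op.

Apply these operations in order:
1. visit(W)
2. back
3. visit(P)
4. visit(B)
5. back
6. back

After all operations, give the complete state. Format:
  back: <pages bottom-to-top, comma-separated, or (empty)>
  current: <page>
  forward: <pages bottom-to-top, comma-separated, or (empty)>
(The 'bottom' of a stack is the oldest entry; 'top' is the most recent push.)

After 1 (visit(W)): cur=W back=1 fwd=0
After 2 (back): cur=HOME back=0 fwd=1
After 3 (visit(P)): cur=P back=1 fwd=0
After 4 (visit(B)): cur=B back=2 fwd=0
After 5 (back): cur=P back=1 fwd=1
After 6 (back): cur=HOME back=0 fwd=2

Answer: back: (empty)
current: HOME
forward: B,P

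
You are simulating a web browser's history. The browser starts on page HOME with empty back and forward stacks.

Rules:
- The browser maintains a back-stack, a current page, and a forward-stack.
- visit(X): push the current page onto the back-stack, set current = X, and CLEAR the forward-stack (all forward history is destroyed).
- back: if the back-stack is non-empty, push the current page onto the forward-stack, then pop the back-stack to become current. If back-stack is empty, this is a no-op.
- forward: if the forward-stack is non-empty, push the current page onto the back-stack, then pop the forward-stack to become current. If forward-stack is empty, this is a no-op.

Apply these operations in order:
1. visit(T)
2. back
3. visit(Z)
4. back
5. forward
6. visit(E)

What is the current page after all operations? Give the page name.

Answer: E

Derivation:
After 1 (visit(T)): cur=T back=1 fwd=0
After 2 (back): cur=HOME back=0 fwd=1
After 3 (visit(Z)): cur=Z back=1 fwd=0
After 4 (back): cur=HOME back=0 fwd=1
After 5 (forward): cur=Z back=1 fwd=0
After 6 (visit(E)): cur=E back=2 fwd=0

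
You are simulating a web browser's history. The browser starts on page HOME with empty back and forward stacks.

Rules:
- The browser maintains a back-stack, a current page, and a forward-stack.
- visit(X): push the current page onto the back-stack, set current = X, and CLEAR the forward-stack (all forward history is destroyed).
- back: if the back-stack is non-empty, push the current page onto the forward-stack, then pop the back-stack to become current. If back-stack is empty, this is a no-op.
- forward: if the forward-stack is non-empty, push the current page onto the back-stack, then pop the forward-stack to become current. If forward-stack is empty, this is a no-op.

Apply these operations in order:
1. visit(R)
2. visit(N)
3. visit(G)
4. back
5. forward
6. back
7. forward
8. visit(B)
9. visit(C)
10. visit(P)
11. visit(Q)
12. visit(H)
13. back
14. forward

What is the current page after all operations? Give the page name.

Answer: H

Derivation:
After 1 (visit(R)): cur=R back=1 fwd=0
After 2 (visit(N)): cur=N back=2 fwd=0
After 3 (visit(G)): cur=G back=3 fwd=0
After 4 (back): cur=N back=2 fwd=1
After 5 (forward): cur=G back=3 fwd=0
After 6 (back): cur=N back=2 fwd=1
After 7 (forward): cur=G back=3 fwd=0
After 8 (visit(B)): cur=B back=4 fwd=0
After 9 (visit(C)): cur=C back=5 fwd=0
After 10 (visit(P)): cur=P back=6 fwd=0
After 11 (visit(Q)): cur=Q back=7 fwd=0
After 12 (visit(H)): cur=H back=8 fwd=0
After 13 (back): cur=Q back=7 fwd=1
After 14 (forward): cur=H back=8 fwd=0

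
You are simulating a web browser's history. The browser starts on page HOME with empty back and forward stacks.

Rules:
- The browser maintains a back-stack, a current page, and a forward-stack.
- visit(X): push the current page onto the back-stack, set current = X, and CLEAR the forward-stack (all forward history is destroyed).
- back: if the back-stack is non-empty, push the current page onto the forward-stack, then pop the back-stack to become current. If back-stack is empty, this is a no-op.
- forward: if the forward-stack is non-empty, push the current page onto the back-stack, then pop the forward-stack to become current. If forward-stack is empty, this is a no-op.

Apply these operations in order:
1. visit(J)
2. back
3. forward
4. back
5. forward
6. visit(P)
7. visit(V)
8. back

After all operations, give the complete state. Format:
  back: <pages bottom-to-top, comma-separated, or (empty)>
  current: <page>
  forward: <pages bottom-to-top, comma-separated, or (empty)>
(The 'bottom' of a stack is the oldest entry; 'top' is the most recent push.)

After 1 (visit(J)): cur=J back=1 fwd=0
After 2 (back): cur=HOME back=0 fwd=1
After 3 (forward): cur=J back=1 fwd=0
After 4 (back): cur=HOME back=0 fwd=1
After 5 (forward): cur=J back=1 fwd=0
After 6 (visit(P)): cur=P back=2 fwd=0
After 7 (visit(V)): cur=V back=3 fwd=0
After 8 (back): cur=P back=2 fwd=1

Answer: back: HOME,J
current: P
forward: V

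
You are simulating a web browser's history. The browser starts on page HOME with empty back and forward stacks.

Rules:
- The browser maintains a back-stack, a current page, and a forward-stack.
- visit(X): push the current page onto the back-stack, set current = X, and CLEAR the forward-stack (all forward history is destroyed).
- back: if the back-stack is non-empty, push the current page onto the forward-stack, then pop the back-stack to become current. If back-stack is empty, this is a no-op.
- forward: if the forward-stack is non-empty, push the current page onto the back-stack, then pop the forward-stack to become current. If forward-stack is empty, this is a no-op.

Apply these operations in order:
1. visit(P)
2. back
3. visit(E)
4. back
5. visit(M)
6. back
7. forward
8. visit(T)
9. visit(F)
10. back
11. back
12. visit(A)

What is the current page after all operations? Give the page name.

After 1 (visit(P)): cur=P back=1 fwd=0
After 2 (back): cur=HOME back=0 fwd=1
After 3 (visit(E)): cur=E back=1 fwd=0
After 4 (back): cur=HOME back=0 fwd=1
After 5 (visit(M)): cur=M back=1 fwd=0
After 6 (back): cur=HOME back=0 fwd=1
After 7 (forward): cur=M back=1 fwd=0
After 8 (visit(T)): cur=T back=2 fwd=0
After 9 (visit(F)): cur=F back=3 fwd=0
After 10 (back): cur=T back=2 fwd=1
After 11 (back): cur=M back=1 fwd=2
After 12 (visit(A)): cur=A back=2 fwd=0

Answer: A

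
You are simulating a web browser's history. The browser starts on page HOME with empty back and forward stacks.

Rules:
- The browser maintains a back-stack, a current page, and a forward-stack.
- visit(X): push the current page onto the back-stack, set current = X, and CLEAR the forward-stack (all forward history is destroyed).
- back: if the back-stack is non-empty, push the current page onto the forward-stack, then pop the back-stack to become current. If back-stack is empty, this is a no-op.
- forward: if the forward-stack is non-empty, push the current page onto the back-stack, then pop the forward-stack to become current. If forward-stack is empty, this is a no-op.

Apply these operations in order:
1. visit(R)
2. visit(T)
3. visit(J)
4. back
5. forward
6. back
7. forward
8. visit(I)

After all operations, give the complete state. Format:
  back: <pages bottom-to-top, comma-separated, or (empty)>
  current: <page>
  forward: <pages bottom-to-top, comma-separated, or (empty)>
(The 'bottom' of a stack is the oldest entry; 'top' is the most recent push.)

After 1 (visit(R)): cur=R back=1 fwd=0
After 2 (visit(T)): cur=T back=2 fwd=0
After 3 (visit(J)): cur=J back=3 fwd=0
After 4 (back): cur=T back=2 fwd=1
After 5 (forward): cur=J back=3 fwd=0
After 6 (back): cur=T back=2 fwd=1
After 7 (forward): cur=J back=3 fwd=0
After 8 (visit(I)): cur=I back=4 fwd=0

Answer: back: HOME,R,T,J
current: I
forward: (empty)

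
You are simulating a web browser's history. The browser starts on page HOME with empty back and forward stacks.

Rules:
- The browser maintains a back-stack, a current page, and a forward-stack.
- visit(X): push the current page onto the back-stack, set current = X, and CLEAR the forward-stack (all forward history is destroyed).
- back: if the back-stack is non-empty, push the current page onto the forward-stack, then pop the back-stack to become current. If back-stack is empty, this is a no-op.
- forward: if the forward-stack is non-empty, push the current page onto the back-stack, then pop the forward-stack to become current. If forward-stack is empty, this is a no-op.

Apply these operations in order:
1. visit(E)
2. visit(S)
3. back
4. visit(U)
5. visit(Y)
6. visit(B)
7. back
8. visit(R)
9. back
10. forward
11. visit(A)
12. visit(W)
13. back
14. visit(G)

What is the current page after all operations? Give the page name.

Answer: G

Derivation:
After 1 (visit(E)): cur=E back=1 fwd=0
After 2 (visit(S)): cur=S back=2 fwd=0
After 3 (back): cur=E back=1 fwd=1
After 4 (visit(U)): cur=U back=2 fwd=0
After 5 (visit(Y)): cur=Y back=3 fwd=0
After 6 (visit(B)): cur=B back=4 fwd=0
After 7 (back): cur=Y back=3 fwd=1
After 8 (visit(R)): cur=R back=4 fwd=0
After 9 (back): cur=Y back=3 fwd=1
After 10 (forward): cur=R back=4 fwd=0
After 11 (visit(A)): cur=A back=5 fwd=0
After 12 (visit(W)): cur=W back=6 fwd=0
After 13 (back): cur=A back=5 fwd=1
After 14 (visit(G)): cur=G back=6 fwd=0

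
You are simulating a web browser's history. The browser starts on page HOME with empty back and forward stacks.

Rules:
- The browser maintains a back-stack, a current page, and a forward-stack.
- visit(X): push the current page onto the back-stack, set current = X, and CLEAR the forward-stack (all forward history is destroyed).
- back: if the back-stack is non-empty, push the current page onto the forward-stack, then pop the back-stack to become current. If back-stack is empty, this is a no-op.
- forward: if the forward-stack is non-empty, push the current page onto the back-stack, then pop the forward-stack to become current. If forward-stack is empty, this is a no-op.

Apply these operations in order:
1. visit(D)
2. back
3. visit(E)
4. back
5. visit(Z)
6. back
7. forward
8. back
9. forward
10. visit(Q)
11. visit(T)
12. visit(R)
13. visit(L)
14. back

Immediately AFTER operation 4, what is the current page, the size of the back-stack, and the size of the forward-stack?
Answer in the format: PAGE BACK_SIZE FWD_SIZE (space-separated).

After 1 (visit(D)): cur=D back=1 fwd=0
After 2 (back): cur=HOME back=0 fwd=1
After 3 (visit(E)): cur=E back=1 fwd=0
After 4 (back): cur=HOME back=0 fwd=1

HOME 0 1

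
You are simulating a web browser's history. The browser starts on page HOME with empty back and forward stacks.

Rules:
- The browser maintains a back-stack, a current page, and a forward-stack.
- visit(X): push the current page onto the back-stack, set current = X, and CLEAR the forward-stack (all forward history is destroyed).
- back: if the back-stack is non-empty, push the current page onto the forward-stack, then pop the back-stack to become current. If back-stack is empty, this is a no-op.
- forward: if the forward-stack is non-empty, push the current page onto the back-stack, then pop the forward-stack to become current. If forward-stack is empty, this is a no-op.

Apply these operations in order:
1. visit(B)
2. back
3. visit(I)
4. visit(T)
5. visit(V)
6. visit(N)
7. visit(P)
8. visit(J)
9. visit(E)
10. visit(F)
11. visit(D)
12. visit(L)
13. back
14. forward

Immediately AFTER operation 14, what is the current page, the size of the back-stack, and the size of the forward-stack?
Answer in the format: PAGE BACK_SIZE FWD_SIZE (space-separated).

After 1 (visit(B)): cur=B back=1 fwd=0
After 2 (back): cur=HOME back=0 fwd=1
After 3 (visit(I)): cur=I back=1 fwd=0
After 4 (visit(T)): cur=T back=2 fwd=0
After 5 (visit(V)): cur=V back=3 fwd=0
After 6 (visit(N)): cur=N back=4 fwd=0
After 7 (visit(P)): cur=P back=5 fwd=0
After 8 (visit(J)): cur=J back=6 fwd=0
After 9 (visit(E)): cur=E back=7 fwd=0
After 10 (visit(F)): cur=F back=8 fwd=0
After 11 (visit(D)): cur=D back=9 fwd=0
After 12 (visit(L)): cur=L back=10 fwd=0
After 13 (back): cur=D back=9 fwd=1
After 14 (forward): cur=L back=10 fwd=0

L 10 0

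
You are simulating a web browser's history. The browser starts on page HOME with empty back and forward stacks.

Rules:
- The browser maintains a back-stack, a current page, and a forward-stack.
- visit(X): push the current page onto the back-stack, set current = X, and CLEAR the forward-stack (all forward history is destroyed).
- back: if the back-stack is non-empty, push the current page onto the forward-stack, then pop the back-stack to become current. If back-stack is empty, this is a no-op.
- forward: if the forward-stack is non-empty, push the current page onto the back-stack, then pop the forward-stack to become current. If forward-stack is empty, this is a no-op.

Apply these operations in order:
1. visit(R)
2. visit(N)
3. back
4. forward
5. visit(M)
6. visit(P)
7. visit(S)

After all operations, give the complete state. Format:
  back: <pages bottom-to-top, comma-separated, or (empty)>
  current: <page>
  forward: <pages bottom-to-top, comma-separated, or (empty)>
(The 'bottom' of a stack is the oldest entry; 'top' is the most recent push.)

Answer: back: HOME,R,N,M,P
current: S
forward: (empty)

Derivation:
After 1 (visit(R)): cur=R back=1 fwd=0
After 2 (visit(N)): cur=N back=2 fwd=0
After 3 (back): cur=R back=1 fwd=1
After 4 (forward): cur=N back=2 fwd=0
After 5 (visit(M)): cur=M back=3 fwd=0
After 6 (visit(P)): cur=P back=4 fwd=0
After 7 (visit(S)): cur=S back=5 fwd=0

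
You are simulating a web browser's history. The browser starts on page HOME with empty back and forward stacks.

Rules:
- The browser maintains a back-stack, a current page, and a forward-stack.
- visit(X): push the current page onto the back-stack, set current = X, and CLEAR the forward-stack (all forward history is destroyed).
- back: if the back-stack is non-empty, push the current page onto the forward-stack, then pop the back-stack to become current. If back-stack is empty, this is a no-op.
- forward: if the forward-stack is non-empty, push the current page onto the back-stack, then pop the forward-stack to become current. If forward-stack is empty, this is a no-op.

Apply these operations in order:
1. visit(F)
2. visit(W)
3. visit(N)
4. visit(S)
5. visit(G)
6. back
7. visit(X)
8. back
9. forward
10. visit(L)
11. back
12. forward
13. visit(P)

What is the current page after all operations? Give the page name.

Answer: P

Derivation:
After 1 (visit(F)): cur=F back=1 fwd=0
After 2 (visit(W)): cur=W back=2 fwd=0
After 3 (visit(N)): cur=N back=3 fwd=0
After 4 (visit(S)): cur=S back=4 fwd=0
After 5 (visit(G)): cur=G back=5 fwd=0
After 6 (back): cur=S back=4 fwd=1
After 7 (visit(X)): cur=X back=5 fwd=0
After 8 (back): cur=S back=4 fwd=1
After 9 (forward): cur=X back=5 fwd=0
After 10 (visit(L)): cur=L back=6 fwd=0
After 11 (back): cur=X back=5 fwd=1
After 12 (forward): cur=L back=6 fwd=0
After 13 (visit(P)): cur=P back=7 fwd=0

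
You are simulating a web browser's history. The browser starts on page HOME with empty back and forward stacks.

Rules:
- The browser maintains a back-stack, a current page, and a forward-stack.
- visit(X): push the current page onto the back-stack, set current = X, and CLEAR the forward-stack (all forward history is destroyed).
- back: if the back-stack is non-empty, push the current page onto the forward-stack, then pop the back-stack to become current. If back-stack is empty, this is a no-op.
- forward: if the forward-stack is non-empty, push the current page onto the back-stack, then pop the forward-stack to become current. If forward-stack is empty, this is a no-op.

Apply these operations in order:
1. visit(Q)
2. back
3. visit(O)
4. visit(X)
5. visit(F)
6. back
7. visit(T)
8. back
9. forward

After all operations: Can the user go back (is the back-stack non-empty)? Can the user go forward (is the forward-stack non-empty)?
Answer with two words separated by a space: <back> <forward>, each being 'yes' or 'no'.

Answer: yes no

Derivation:
After 1 (visit(Q)): cur=Q back=1 fwd=0
After 2 (back): cur=HOME back=0 fwd=1
After 3 (visit(O)): cur=O back=1 fwd=0
After 4 (visit(X)): cur=X back=2 fwd=0
After 5 (visit(F)): cur=F back=3 fwd=0
After 6 (back): cur=X back=2 fwd=1
After 7 (visit(T)): cur=T back=3 fwd=0
After 8 (back): cur=X back=2 fwd=1
After 9 (forward): cur=T back=3 fwd=0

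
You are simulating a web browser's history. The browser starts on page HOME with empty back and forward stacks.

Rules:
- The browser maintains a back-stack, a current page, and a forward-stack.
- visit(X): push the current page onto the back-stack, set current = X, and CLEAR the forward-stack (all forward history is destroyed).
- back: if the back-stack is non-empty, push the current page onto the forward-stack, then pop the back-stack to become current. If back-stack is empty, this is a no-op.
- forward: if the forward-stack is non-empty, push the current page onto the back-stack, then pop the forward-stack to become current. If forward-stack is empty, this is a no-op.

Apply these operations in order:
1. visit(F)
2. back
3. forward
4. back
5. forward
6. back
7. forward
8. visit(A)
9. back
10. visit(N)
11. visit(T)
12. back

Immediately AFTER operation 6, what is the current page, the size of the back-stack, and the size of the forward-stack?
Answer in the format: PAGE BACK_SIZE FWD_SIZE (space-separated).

After 1 (visit(F)): cur=F back=1 fwd=0
After 2 (back): cur=HOME back=0 fwd=1
After 3 (forward): cur=F back=1 fwd=0
After 4 (back): cur=HOME back=0 fwd=1
After 5 (forward): cur=F back=1 fwd=0
After 6 (back): cur=HOME back=0 fwd=1

HOME 0 1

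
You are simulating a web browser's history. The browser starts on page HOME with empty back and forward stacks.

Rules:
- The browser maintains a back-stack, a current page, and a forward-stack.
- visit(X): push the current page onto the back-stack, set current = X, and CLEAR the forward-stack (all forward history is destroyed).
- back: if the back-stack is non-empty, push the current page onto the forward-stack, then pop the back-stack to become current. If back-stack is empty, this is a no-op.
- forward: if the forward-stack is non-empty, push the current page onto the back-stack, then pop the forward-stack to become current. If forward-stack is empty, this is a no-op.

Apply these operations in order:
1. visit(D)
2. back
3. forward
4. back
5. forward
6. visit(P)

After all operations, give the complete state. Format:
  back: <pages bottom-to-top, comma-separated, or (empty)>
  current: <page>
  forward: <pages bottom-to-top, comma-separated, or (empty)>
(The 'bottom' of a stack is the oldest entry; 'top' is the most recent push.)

Answer: back: HOME,D
current: P
forward: (empty)

Derivation:
After 1 (visit(D)): cur=D back=1 fwd=0
After 2 (back): cur=HOME back=0 fwd=1
After 3 (forward): cur=D back=1 fwd=0
After 4 (back): cur=HOME back=0 fwd=1
After 5 (forward): cur=D back=1 fwd=0
After 6 (visit(P)): cur=P back=2 fwd=0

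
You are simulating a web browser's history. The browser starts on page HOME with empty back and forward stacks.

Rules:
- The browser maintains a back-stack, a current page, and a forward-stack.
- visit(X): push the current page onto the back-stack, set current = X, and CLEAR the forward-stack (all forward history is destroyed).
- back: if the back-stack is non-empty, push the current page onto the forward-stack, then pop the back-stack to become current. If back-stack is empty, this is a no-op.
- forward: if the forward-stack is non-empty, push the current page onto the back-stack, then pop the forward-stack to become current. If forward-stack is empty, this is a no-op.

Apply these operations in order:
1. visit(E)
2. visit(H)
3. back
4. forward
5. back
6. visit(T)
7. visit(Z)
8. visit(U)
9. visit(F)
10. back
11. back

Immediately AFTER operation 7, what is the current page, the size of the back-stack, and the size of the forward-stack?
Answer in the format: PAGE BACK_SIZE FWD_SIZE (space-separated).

After 1 (visit(E)): cur=E back=1 fwd=0
After 2 (visit(H)): cur=H back=2 fwd=0
After 3 (back): cur=E back=1 fwd=1
After 4 (forward): cur=H back=2 fwd=0
After 5 (back): cur=E back=1 fwd=1
After 6 (visit(T)): cur=T back=2 fwd=0
After 7 (visit(Z)): cur=Z back=3 fwd=0

Z 3 0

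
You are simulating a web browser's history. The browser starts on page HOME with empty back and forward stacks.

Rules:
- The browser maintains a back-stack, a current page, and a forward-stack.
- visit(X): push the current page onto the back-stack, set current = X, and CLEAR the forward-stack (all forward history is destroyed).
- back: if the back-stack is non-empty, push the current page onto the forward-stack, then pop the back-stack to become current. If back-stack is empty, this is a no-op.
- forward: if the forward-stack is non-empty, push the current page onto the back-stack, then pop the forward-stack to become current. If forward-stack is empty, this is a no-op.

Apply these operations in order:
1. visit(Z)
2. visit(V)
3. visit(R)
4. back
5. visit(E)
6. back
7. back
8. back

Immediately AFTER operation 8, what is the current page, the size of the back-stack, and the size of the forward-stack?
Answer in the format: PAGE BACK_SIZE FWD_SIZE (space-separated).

After 1 (visit(Z)): cur=Z back=1 fwd=0
After 2 (visit(V)): cur=V back=2 fwd=0
After 3 (visit(R)): cur=R back=3 fwd=0
After 4 (back): cur=V back=2 fwd=1
After 5 (visit(E)): cur=E back=3 fwd=0
After 6 (back): cur=V back=2 fwd=1
After 7 (back): cur=Z back=1 fwd=2
After 8 (back): cur=HOME back=0 fwd=3

HOME 0 3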